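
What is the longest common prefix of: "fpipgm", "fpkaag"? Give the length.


Words: fpipgm, fpkaag
  Position 0: all 'f' => match
  Position 1: all 'p' => match
  Position 2: ('i', 'k') => mismatch, stop
LCP = "fp" (length 2)

2


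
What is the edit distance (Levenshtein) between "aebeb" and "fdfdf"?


Computing edit distance: "aebeb" -> "fdfdf"
DP table:
           f    d    f    d    f
      0    1    2    3    4    5
  a   1    1    2    3    4    5
  e   2    2    2    3    4    5
  b   3    3    3    3    4    5
  e   4    4    4    4    4    5
  b   5    5    5    5    5    5
Edit distance = dp[5][5] = 5

5


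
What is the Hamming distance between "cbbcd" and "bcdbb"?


Comparing "cbbcd" and "bcdbb" position by position:
  Position 0: 'c' vs 'b' => differ
  Position 1: 'b' vs 'c' => differ
  Position 2: 'b' vs 'd' => differ
  Position 3: 'c' vs 'b' => differ
  Position 4: 'd' vs 'b' => differ
Total differences (Hamming distance): 5

5


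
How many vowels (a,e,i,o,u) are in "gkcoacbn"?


Input: gkcoacbn
Checking each character:
  'g' at position 0: consonant
  'k' at position 1: consonant
  'c' at position 2: consonant
  'o' at position 3: vowel (running total: 1)
  'a' at position 4: vowel (running total: 2)
  'c' at position 5: consonant
  'b' at position 6: consonant
  'n' at position 7: consonant
Total vowels: 2

2


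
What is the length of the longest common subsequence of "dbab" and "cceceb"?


LCS of "dbab" and "cceceb"
DP table:
           c    c    e    c    e    b
      0    0    0    0    0    0    0
  d   0    0    0    0    0    0    0
  b   0    0    0    0    0    0    1
  a   0    0    0    0    0    0    1
  b   0    0    0    0    0    0    1
LCS length = dp[4][6] = 1

1


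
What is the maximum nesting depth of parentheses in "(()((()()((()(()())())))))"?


Input: "(()((()()((()(()())())))))"
Tracking depth:
  Position 0 '(': depth becomes 1
  Position 1 '(': depth becomes 2
  Position 2 ')': depth becomes 1
  Position 3 '(': depth becomes 2
  Position 4 '(': depth becomes 3
  Position 5 '(': depth becomes 4
  Position 6 ')': depth becomes 3
  Position 7 '(': depth becomes 4
  Position 8 ')': depth becomes 3
  Position 9 '(': depth becomes 4
  Position 10 '(': depth becomes 5
  Position 11 '(': depth becomes 6
  Position 12 ')': depth becomes 5
  Position 13 '(': depth becomes 6
  Position 14 '(': depth becomes 7
  Position 15 ')': depth becomes 6
  Position 16 '(': depth becomes 7
  Position 17 ')': depth becomes 6
  Position 18 ')': depth becomes 5
  Position 19 '(': depth becomes 6
  Position 20 ')': depth becomes 5
  Position 21 ')': depth becomes 4
  Position 22 ')': depth becomes 3
  Position 23 ')': depth becomes 2
  Position 24 ')': depth becomes 1
  Position 25 ')': depth becomes 0
Maximum depth reached: 7

7


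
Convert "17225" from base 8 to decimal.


Input: "17225" in base 8
Positional expansion:
  Digit '1' (value 1) x 8^4 = 4096
  Digit '7' (value 7) x 8^3 = 3584
  Digit '2' (value 2) x 8^2 = 128
  Digit '2' (value 2) x 8^1 = 16
  Digit '5' (value 5) x 8^0 = 5
Sum = 7829

7829


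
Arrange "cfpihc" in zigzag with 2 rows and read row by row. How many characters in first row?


Zigzag "cfpihc" into 2 rows:
Placing characters:
  'c' => row 0
  'f' => row 1
  'p' => row 0
  'i' => row 1
  'h' => row 0
  'c' => row 1
Rows:
  Row 0: "cph"
  Row 1: "fic"
First row length: 3

3


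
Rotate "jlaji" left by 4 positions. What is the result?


Input: "jlaji", rotate left by 4
First 4 characters: "jlaj"
Remaining characters: "i"
Concatenate remaining + first: "i" + "jlaj" = "ijlaj"

ijlaj


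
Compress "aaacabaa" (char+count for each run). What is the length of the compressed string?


Input: aaacabaa
Runs:
  'a' x 3 => "a3"
  'c' x 1 => "c1"
  'a' x 1 => "a1"
  'b' x 1 => "b1"
  'a' x 2 => "a2"
Compressed: "a3c1a1b1a2"
Compressed length: 10

10


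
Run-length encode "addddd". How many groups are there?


Input: addddd
Scanning for consecutive runs:
  Group 1: 'a' x 1 (positions 0-0)
  Group 2: 'd' x 5 (positions 1-5)
Total groups: 2

2


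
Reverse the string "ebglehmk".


Input: ebglehmk
Reading characters right to left:
  Position 7: 'k'
  Position 6: 'm'
  Position 5: 'h'
  Position 4: 'e'
  Position 3: 'l'
  Position 2: 'g'
  Position 1: 'b'
  Position 0: 'e'
Reversed: kmhelgbe

kmhelgbe


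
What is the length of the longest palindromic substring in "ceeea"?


Input: "ceeea"
Checking substrings for palindromes:
  [1:4] "eee" (len 3) => palindrome
  [1:3] "ee" (len 2) => palindrome
  [2:4] "ee" (len 2) => palindrome
Longest palindromic substring: "eee" with length 3

3


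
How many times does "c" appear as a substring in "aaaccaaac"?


Searching for "c" in "aaaccaaac"
Scanning each position:
  Position 0: "a" => no
  Position 1: "a" => no
  Position 2: "a" => no
  Position 3: "c" => MATCH
  Position 4: "c" => MATCH
  Position 5: "a" => no
  Position 6: "a" => no
  Position 7: "a" => no
  Position 8: "c" => MATCH
Total occurrences: 3

3


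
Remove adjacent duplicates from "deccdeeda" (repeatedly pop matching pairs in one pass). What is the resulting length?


Input: deccdeeda
Stack-based adjacent duplicate removal:
  Read 'd': push. Stack: d
  Read 'e': push. Stack: de
  Read 'c': push. Stack: dec
  Read 'c': matches stack top 'c' => pop. Stack: de
  Read 'd': push. Stack: ded
  Read 'e': push. Stack: dede
  Read 'e': matches stack top 'e' => pop. Stack: ded
  Read 'd': matches stack top 'd' => pop. Stack: de
  Read 'a': push. Stack: dea
Final stack: "dea" (length 3)

3


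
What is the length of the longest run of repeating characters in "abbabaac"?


Input: "abbabaac"
Scanning for longest run:
  Position 1 ('b'): new char, reset run to 1
  Position 2 ('b'): continues run of 'b', length=2
  Position 3 ('a'): new char, reset run to 1
  Position 4 ('b'): new char, reset run to 1
  Position 5 ('a'): new char, reset run to 1
  Position 6 ('a'): continues run of 'a', length=2
  Position 7 ('c'): new char, reset run to 1
Longest run: 'b' with length 2

2


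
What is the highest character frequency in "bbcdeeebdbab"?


Input: bbcdeeebdbab
Character counts:
  'a': 1
  'b': 5
  'c': 1
  'd': 2
  'e': 3
Maximum frequency: 5

5


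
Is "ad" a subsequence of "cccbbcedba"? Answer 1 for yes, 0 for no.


Check if "ad" is a subsequence of "cccbbcedba"
Greedy scan:
  Position 0 ('c'): no match needed
  Position 1 ('c'): no match needed
  Position 2 ('c'): no match needed
  Position 3 ('b'): no match needed
  Position 4 ('b'): no match needed
  Position 5 ('c'): no match needed
  Position 6 ('e'): no match needed
  Position 7 ('d'): no match needed
  Position 8 ('b'): no match needed
  Position 9 ('a'): matches sub[0] = 'a'
Only matched 1/2 characters => not a subsequence

0


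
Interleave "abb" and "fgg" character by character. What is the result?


Interleaving "abb" and "fgg":
  Position 0: 'a' from first, 'f' from second => "af"
  Position 1: 'b' from first, 'g' from second => "bg"
  Position 2: 'b' from first, 'g' from second => "bg"
Result: afbgbg

afbgbg


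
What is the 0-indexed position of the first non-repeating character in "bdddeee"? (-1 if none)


Input: bdddeee
Character frequencies:
  'b': 1
  'd': 3
  'e': 3
Scanning left to right for freq == 1:
  Position 0 ('b'): unique! => answer = 0

0


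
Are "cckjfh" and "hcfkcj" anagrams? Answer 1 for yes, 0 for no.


Strings: "cckjfh", "hcfkcj"
Sorted first:  ccfhjk
Sorted second: ccfhjk
Sorted forms match => anagrams

1


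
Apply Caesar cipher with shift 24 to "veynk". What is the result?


Caesar cipher: shift "veynk" by 24
  'v' (pos 21) + 24 = pos 19 = 't'
  'e' (pos 4) + 24 = pos 2 = 'c'
  'y' (pos 24) + 24 = pos 22 = 'w'
  'n' (pos 13) + 24 = pos 11 = 'l'
  'k' (pos 10) + 24 = pos 8 = 'i'
Result: tcwli

tcwli


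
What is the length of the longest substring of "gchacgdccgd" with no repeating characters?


Input: "gchacgdccgd"
Sliding window (track last position of each char):
  Position 0 ('g'): window [0,0] length 1 -- new best
  Position 1 ('c'): window [0,1] length 2 -- new best
  Position 2 ('h'): window [0,2] length 3 -- new best
  Position 3 ('a'): window [0,3] length 4 -- new best
  Position 4 ('c'): repeat (last at 1), move window start to 2
  Position 4 ('c'): window [2,4] length 3
  Position 5 ('g'): window [2,5] length 4
  Position 6 ('d'): window [2,6] length 5 -- new best
  Position 7 ('c'): repeat (last at 4), move window start to 5
  Position 7 ('c'): window [5,7] length 3
  Position 8 ('c'): repeat (last at 7), move window start to 8
  Position 8 ('c'): window [8,8] length 1
  Position 9 ('g'): window [8,9] length 2
  Position 10 ('d'): window [8,10] length 3
Longest substring with no repeats: "hacgd" with length 5

5


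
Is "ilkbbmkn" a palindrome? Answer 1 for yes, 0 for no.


Input: ilkbbmkn
Reversed: nkmbbkli
  Compare pos 0 ('i') with pos 7 ('n'): MISMATCH
  Compare pos 1 ('l') with pos 6 ('k'): MISMATCH
  Compare pos 2 ('k') with pos 5 ('m'): MISMATCH
  Compare pos 3 ('b') with pos 4 ('b'): match
Result: not a palindrome

0


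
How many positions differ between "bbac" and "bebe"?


Comparing "bbac" and "bebe" position by position:
  Position 0: 'b' vs 'b' => same
  Position 1: 'b' vs 'e' => DIFFER
  Position 2: 'a' vs 'b' => DIFFER
  Position 3: 'c' vs 'e' => DIFFER
Positions that differ: 3

3


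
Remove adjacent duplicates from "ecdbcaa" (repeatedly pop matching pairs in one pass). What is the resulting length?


Input: ecdbcaa
Stack-based adjacent duplicate removal:
  Read 'e': push. Stack: e
  Read 'c': push. Stack: ec
  Read 'd': push. Stack: ecd
  Read 'b': push. Stack: ecdb
  Read 'c': push. Stack: ecdbc
  Read 'a': push. Stack: ecdbca
  Read 'a': matches stack top 'a' => pop. Stack: ecdbc
Final stack: "ecdbc" (length 5)

5


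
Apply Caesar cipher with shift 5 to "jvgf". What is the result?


Caesar cipher: shift "jvgf" by 5
  'j' (pos 9) + 5 = pos 14 = 'o'
  'v' (pos 21) + 5 = pos 0 = 'a'
  'g' (pos 6) + 5 = pos 11 = 'l'
  'f' (pos 5) + 5 = pos 10 = 'k'
Result: oalk

oalk


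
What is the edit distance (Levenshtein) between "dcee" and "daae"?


Computing edit distance: "dcee" -> "daae"
DP table:
           d    a    a    e
      0    1    2    3    4
  d   1    0    1    2    3
  c   2    1    1    2    3
  e   3    2    2    2    2
  e   4    3    3    3    2
Edit distance = dp[4][4] = 2

2


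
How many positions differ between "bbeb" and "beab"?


Comparing "bbeb" and "beab" position by position:
  Position 0: 'b' vs 'b' => same
  Position 1: 'b' vs 'e' => DIFFER
  Position 2: 'e' vs 'a' => DIFFER
  Position 3: 'b' vs 'b' => same
Positions that differ: 2

2


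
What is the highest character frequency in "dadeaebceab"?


Input: dadeaebceab
Character counts:
  'a': 3
  'b': 2
  'c': 1
  'd': 2
  'e': 3
Maximum frequency: 3

3


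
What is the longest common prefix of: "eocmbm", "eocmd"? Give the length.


Words: eocmbm, eocmd
  Position 0: all 'e' => match
  Position 1: all 'o' => match
  Position 2: all 'c' => match
  Position 3: all 'm' => match
  Position 4: ('b', 'd') => mismatch, stop
LCP = "eocm" (length 4)

4


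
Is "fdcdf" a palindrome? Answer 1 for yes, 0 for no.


Input: fdcdf
Reversed: fdcdf
  Compare pos 0 ('f') with pos 4 ('f'): match
  Compare pos 1 ('d') with pos 3 ('d'): match
Result: palindrome

1


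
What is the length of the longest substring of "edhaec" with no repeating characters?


Input: "edhaec"
Sliding window (track last position of each char):
  Position 0 ('e'): window [0,0] length 1 -- new best
  Position 1 ('d'): window [0,1] length 2 -- new best
  Position 2 ('h'): window [0,2] length 3 -- new best
  Position 3 ('a'): window [0,3] length 4 -- new best
  Position 4 ('e'): repeat (last at 0), move window start to 1
  Position 4 ('e'): window [1,4] length 4
  Position 5 ('c'): window [1,5] length 5 -- new best
Longest substring with no repeats: "dhaec" with length 5

5


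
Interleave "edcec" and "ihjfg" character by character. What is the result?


Interleaving "edcec" and "ihjfg":
  Position 0: 'e' from first, 'i' from second => "ei"
  Position 1: 'd' from first, 'h' from second => "dh"
  Position 2: 'c' from first, 'j' from second => "cj"
  Position 3: 'e' from first, 'f' from second => "ef"
  Position 4: 'c' from first, 'g' from second => "cg"
Result: eidhcjefcg

eidhcjefcg


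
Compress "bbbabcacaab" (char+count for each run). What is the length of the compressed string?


Input: bbbabcacaab
Runs:
  'b' x 3 => "b3"
  'a' x 1 => "a1"
  'b' x 1 => "b1"
  'c' x 1 => "c1"
  'a' x 1 => "a1"
  'c' x 1 => "c1"
  'a' x 2 => "a2"
  'b' x 1 => "b1"
Compressed: "b3a1b1c1a1c1a2b1"
Compressed length: 16

16


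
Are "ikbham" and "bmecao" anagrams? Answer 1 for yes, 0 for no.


Strings: "ikbham", "bmecao"
Sorted first:  abhikm
Sorted second: abcemo
Differ at position 2: 'h' vs 'c' => not anagrams

0


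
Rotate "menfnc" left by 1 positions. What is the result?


Input: "menfnc", rotate left by 1
First 1 characters: "m"
Remaining characters: "enfnc"
Concatenate remaining + first: "enfnc" + "m" = "enfncm"

enfncm


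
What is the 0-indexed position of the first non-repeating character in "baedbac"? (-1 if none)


Input: baedbac
Character frequencies:
  'a': 2
  'b': 2
  'c': 1
  'd': 1
  'e': 1
Scanning left to right for freq == 1:
  Position 0 ('b'): freq=2, skip
  Position 1 ('a'): freq=2, skip
  Position 2 ('e'): unique! => answer = 2

2


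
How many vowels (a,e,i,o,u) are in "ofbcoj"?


Input: ofbcoj
Checking each character:
  'o' at position 0: vowel (running total: 1)
  'f' at position 1: consonant
  'b' at position 2: consonant
  'c' at position 3: consonant
  'o' at position 4: vowel (running total: 2)
  'j' at position 5: consonant
Total vowels: 2

2


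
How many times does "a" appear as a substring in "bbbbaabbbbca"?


Searching for "a" in "bbbbaabbbbca"
Scanning each position:
  Position 0: "b" => no
  Position 1: "b" => no
  Position 2: "b" => no
  Position 3: "b" => no
  Position 4: "a" => MATCH
  Position 5: "a" => MATCH
  Position 6: "b" => no
  Position 7: "b" => no
  Position 8: "b" => no
  Position 9: "b" => no
  Position 10: "c" => no
  Position 11: "a" => MATCH
Total occurrences: 3

3


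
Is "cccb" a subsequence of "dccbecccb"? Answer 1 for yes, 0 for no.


Check if "cccb" is a subsequence of "dccbecccb"
Greedy scan:
  Position 0 ('d'): no match needed
  Position 1 ('c'): matches sub[0] = 'c'
  Position 2 ('c'): matches sub[1] = 'c'
  Position 3 ('b'): no match needed
  Position 4 ('e'): no match needed
  Position 5 ('c'): matches sub[2] = 'c'
  Position 6 ('c'): no match needed
  Position 7 ('c'): no match needed
  Position 8 ('b'): matches sub[3] = 'b'
All 4 characters matched => is a subsequence

1


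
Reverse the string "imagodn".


Input: imagodn
Reading characters right to left:
  Position 6: 'n'
  Position 5: 'd'
  Position 4: 'o'
  Position 3: 'g'
  Position 2: 'a'
  Position 1: 'm'
  Position 0: 'i'
Reversed: ndogami

ndogami


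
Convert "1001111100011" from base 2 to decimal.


Input: "1001111100011" in base 2
Positional expansion:
  Digit '1' (value 1) x 2^12 = 4096
  Digit '0' (value 0) x 2^11 = 0
  Digit '0' (value 0) x 2^10 = 0
  Digit '1' (value 1) x 2^9 = 512
  Digit '1' (value 1) x 2^8 = 256
  Digit '1' (value 1) x 2^7 = 128
  Digit '1' (value 1) x 2^6 = 64
  Digit '1' (value 1) x 2^5 = 32
  Digit '0' (value 0) x 2^4 = 0
  Digit '0' (value 0) x 2^3 = 0
  Digit '0' (value 0) x 2^2 = 0
  Digit '1' (value 1) x 2^1 = 2
  Digit '1' (value 1) x 2^0 = 1
Sum = 5091

5091


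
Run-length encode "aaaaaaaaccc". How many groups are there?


Input: aaaaaaaaccc
Scanning for consecutive runs:
  Group 1: 'a' x 8 (positions 0-7)
  Group 2: 'c' x 3 (positions 8-10)
Total groups: 2

2


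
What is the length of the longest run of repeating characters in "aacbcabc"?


Input: "aacbcabc"
Scanning for longest run:
  Position 1 ('a'): continues run of 'a', length=2
  Position 2 ('c'): new char, reset run to 1
  Position 3 ('b'): new char, reset run to 1
  Position 4 ('c'): new char, reset run to 1
  Position 5 ('a'): new char, reset run to 1
  Position 6 ('b'): new char, reset run to 1
  Position 7 ('c'): new char, reset run to 1
Longest run: 'a' with length 2

2


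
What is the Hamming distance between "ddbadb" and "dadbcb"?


Comparing "ddbadb" and "dadbcb" position by position:
  Position 0: 'd' vs 'd' => same
  Position 1: 'd' vs 'a' => differ
  Position 2: 'b' vs 'd' => differ
  Position 3: 'a' vs 'b' => differ
  Position 4: 'd' vs 'c' => differ
  Position 5: 'b' vs 'b' => same
Total differences (Hamming distance): 4

4


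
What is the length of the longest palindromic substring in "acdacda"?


Input: "acdacda"
Checking substrings for palindromes:
  No multi-char palindromic substrings found
Longest palindromic substring: "a" with length 1

1


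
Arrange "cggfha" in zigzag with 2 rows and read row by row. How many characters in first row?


Zigzag "cggfha" into 2 rows:
Placing characters:
  'c' => row 0
  'g' => row 1
  'g' => row 0
  'f' => row 1
  'h' => row 0
  'a' => row 1
Rows:
  Row 0: "cgh"
  Row 1: "gfa"
First row length: 3

3


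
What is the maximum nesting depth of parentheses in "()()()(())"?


Input: "()()()(())"
Tracking depth:
  Position 0 '(': depth becomes 1
  Position 1 ')': depth becomes 0
  Position 2 '(': depth becomes 1
  Position 3 ')': depth becomes 0
  Position 4 '(': depth becomes 1
  Position 5 ')': depth becomes 0
  Position 6 '(': depth becomes 1
  Position 7 '(': depth becomes 2
  Position 8 ')': depth becomes 1
  Position 9 ')': depth becomes 0
Maximum depth reached: 2

2


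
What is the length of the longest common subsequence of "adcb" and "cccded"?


LCS of "adcb" and "cccded"
DP table:
           c    c    c    d    e    d
      0    0    0    0    0    0    0
  a   0    0    0    0    0    0    0
  d   0    0    0    0    1    1    1
  c   0    1    1    1    1    1    1
  b   0    1    1    1    1    1    1
LCS length = dp[4][6] = 1

1


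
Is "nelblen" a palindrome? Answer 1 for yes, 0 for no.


Input: nelblen
Reversed: nelblen
  Compare pos 0 ('n') with pos 6 ('n'): match
  Compare pos 1 ('e') with pos 5 ('e'): match
  Compare pos 2 ('l') with pos 4 ('l'): match
Result: palindrome

1


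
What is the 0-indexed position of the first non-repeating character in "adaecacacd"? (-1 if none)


Input: adaecacacd
Character frequencies:
  'a': 4
  'c': 3
  'd': 2
  'e': 1
Scanning left to right for freq == 1:
  Position 0 ('a'): freq=4, skip
  Position 1 ('d'): freq=2, skip
  Position 2 ('a'): freq=4, skip
  Position 3 ('e'): unique! => answer = 3

3


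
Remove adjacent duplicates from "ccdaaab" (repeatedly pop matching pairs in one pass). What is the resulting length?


Input: ccdaaab
Stack-based adjacent duplicate removal:
  Read 'c': push. Stack: c
  Read 'c': matches stack top 'c' => pop. Stack: (empty)
  Read 'd': push. Stack: d
  Read 'a': push. Stack: da
  Read 'a': matches stack top 'a' => pop. Stack: d
  Read 'a': push. Stack: da
  Read 'b': push. Stack: dab
Final stack: "dab" (length 3)

3


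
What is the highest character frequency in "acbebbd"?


Input: acbebbd
Character counts:
  'a': 1
  'b': 3
  'c': 1
  'd': 1
  'e': 1
Maximum frequency: 3

3


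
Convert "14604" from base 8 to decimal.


Input: "14604" in base 8
Positional expansion:
  Digit '1' (value 1) x 8^4 = 4096
  Digit '4' (value 4) x 8^3 = 2048
  Digit '6' (value 6) x 8^2 = 384
  Digit '0' (value 0) x 8^1 = 0
  Digit '4' (value 4) x 8^0 = 4
Sum = 6532

6532


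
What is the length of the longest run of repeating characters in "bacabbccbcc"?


Input: "bacabbccbcc"
Scanning for longest run:
  Position 1 ('a'): new char, reset run to 1
  Position 2 ('c'): new char, reset run to 1
  Position 3 ('a'): new char, reset run to 1
  Position 4 ('b'): new char, reset run to 1
  Position 5 ('b'): continues run of 'b', length=2
  Position 6 ('c'): new char, reset run to 1
  Position 7 ('c'): continues run of 'c', length=2
  Position 8 ('b'): new char, reset run to 1
  Position 9 ('c'): new char, reset run to 1
  Position 10 ('c'): continues run of 'c', length=2
Longest run: 'b' with length 2

2


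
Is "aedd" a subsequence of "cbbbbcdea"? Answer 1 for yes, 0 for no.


Check if "aedd" is a subsequence of "cbbbbcdea"
Greedy scan:
  Position 0 ('c'): no match needed
  Position 1 ('b'): no match needed
  Position 2 ('b'): no match needed
  Position 3 ('b'): no match needed
  Position 4 ('b'): no match needed
  Position 5 ('c'): no match needed
  Position 6 ('d'): no match needed
  Position 7 ('e'): no match needed
  Position 8 ('a'): matches sub[0] = 'a'
Only matched 1/4 characters => not a subsequence

0


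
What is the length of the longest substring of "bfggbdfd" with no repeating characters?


Input: "bfggbdfd"
Sliding window (track last position of each char):
  Position 0 ('b'): window [0,0] length 1 -- new best
  Position 1 ('f'): window [0,1] length 2 -- new best
  Position 2 ('g'): window [0,2] length 3 -- new best
  Position 3 ('g'): repeat (last at 2), move window start to 3
  Position 3 ('g'): window [3,3] length 1
  Position 4 ('b'): window [3,4] length 2
  Position 5 ('d'): window [3,5] length 3
  Position 6 ('f'): window [3,6] length 4 -- new best
  Position 7 ('d'): repeat (last at 5), move window start to 6
  Position 7 ('d'): window [6,7] length 2
Longest substring with no repeats: "gbdf" with length 4

4


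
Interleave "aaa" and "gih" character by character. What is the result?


Interleaving "aaa" and "gih":
  Position 0: 'a' from first, 'g' from second => "ag"
  Position 1: 'a' from first, 'i' from second => "ai"
  Position 2: 'a' from first, 'h' from second => "ah"
Result: agaiah

agaiah


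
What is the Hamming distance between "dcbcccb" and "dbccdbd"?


Comparing "dcbcccb" and "dbccdbd" position by position:
  Position 0: 'd' vs 'd' => same
  Position 1: 'c' vs 'b' => differ
  Position 2: 'b' vs 'c' => differ
  Position 3: 'c' vs 'c' => same
  Position 4: 'c' vs 'd' => differ
  Position 5: 'c' vs 'b' => differ
  Position 6: 'b' vs 'd' => differ
Total differences (Hamming distance): 5

5


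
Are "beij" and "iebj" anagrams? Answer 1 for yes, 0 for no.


Strings: "beij", "iebj"
Sorted first:  beij
Sorted second: beij
Sorted forms match => anagrams

1


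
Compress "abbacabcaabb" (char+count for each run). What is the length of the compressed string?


Input: abbacabcaabb
Runs:
  'a' x 1 => "a1"
  'b' x 2 => "b2"
  'a' x 1 => "a1"
  'c' x 1 => "c1"
  'a' x 1 => "a1"
  'b' x 1 => "b1"
  'c' x 1 => "c1"
  'a' x 2 => "a2"
  'b' x 2 => "b2"
Compressed: "a1b2a1c1a1b1c1a2b2"
Compressed length: 18

18


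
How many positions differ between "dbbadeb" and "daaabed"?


Comparing "dbbadeb" and "daaabed" position by position:
  Position 0: 'd' vs 'd' => same
  Position 1: 'b' vs 'a' => DIFFER
  Position 2: 'b' vs 'a' => DIFFER
  Position 3: 'a' vs 'a' => same
  Position 4: 'd' vs 'b' => DIFFER
  Position 5: 'e' vs 'e' => same
  Position 6: 'b' vs 'd' => DIFFER
Positions that differ: 4

4


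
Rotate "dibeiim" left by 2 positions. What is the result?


Input: "dibeiim", rotate left by 2
First 2 characters: "di"
Remaining characters: "beiim"
Concatenate remaining + first: "beiim" + "di" = "beiimdi"

beiimdi


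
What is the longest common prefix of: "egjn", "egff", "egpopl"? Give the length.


Words: egjn, egff, egpopl
  Position 0: all 'e' => match
  Position 1: all 'g' => match
  Position 2: ('j', 'f', 'p') => mismatch, stop
LCP = "eg" (length 2)

2


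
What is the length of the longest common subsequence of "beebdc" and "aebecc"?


LCS of "beebdc" and "aebecc"
DP table:
           a    e    b    e    c    c
      0    0    0    0    0    0    0
  b   0    0    0    1    1    1    1
  e   0    0    1    1    2    2    2
  e   0    0    1    1    2    2    2
  b   0    0    1    2    2    2    2
  d   0    0    1    2    2    2    2
  c   0    0    1    2    2    3    3
LCS length = dp[6][6] = 3

3


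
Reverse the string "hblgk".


Input: hblgk
Reading characters right to left:
  Position 4: 'k'
  Position 3: 'g'
  Position 2: 'l'
  Position 1: 'b'
  Position 0: 'h'
Reversed: kglbh

kglbh


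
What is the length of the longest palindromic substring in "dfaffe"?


Input: "dfaffe"
Checking substrings for palindromes:
  [1:4] "faf" (len 3) => palindrome
  [3:5] "ff" (len 2) => palindrome
Longest palindromic substring: "faf" with length 3

3


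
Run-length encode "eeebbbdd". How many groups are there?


Input: eeebbbdd
Scanning for consecutive runs:
  Group 1: 'e' x 3 (positions 0-2)
  Group 2: 'b' x 3 (positions 3-5)
  Group 3: 'd' x 2 (positions 6-7)
Total groups: 3

3


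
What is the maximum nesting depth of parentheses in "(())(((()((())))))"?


Input: "(())(((()((())))))"
Tracking depth:
  Position 0 '(': depth becomes 1
  Position 1 '(': depth becomes 2
  Position 2 ')': depth becomes 1
  Position 3 ')': depth becomes 0
  Position 4 '(': depth becomes 1
  Position 5 '(': depth becomes 2
  Position 6 '(': depth becomes 3
  Position 7 '(': depth becomes 4
  Position 8 ')': depth becomes 3
  Position 9 '(': depth becomes 4
  Position 10 '(': depth becomes 5
  Position 11 '(': depth becomes 6
  Position 12 ')': depth becomes 5
  Position 13 ')': depth becomes 4
  Position 14 ')': depth becomes 3
  Position 15 ')': depth becomes 2
  Position 16 ')': depth becomes 1
  Position 17 ')': depth becomes 0
Maximum depth reached: 6

6


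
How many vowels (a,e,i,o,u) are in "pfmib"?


Input: pfmib
Checking each character:
  'p' at position 0: consonant
  'f' at position 1: consonant
  'm' at position 2: consonant
  'i' at position 3: vowel (running total: 1)
  'b' at position 4: consonant
Total vowels: 1

1


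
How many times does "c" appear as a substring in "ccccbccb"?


Searching for "c" in "ccccbccb"
Scanning each position:
  Position 0: "c" => MATCH
  Position 1: "c" => MATCH
  Position 2: "c" => MATCH
  Position 3: "c" => MATCH
  Position 4: "b" => no
  Position 5: "c" => MATCH
  Position 6: "c" => MATCH
  Position 7: "b" => no
Total occurrences: 6

6


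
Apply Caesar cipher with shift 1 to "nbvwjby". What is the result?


Caesar cipher: shift "nbvwjby" by 1
  'n' (pos 13) + 1 = pos 14 = 'o'
  'b' (pos 1) + 1 = pos 2 = 'c'
  'v' (pos 21) + 1 = pos 22 = 'w'
  'w' (pos 22) + 1 = pos 23 = 'x'
  'j' (pos 9) + 1 = pos 10 = 'k'
  'b' (pos 1) + 1 = pos 2 = 'c'
  'y' (pos 24) + 1 = pos 25 = 'z'
Result: ocwxkcz

ocwxkcz


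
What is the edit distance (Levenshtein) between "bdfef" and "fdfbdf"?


Computing edit distance: "bdfef" -> "fdfbdf"
DP table:
           f    d    f    b    d    f
      0    1    2    3    4    5    6
  b   1    1    2    3    3    4    5
  d   2    2    1    2    3    3    4
  f   3    2    2    1    2    3    3
  e   4    3    3    2    2    3    4
  f   5    4    4    3    3    3    3
Edit distance = dp[5][6] = 3

3


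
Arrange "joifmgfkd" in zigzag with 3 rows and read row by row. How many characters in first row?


Zigzag "joifmgfkd" into 3 rows:
Placing characters:
  'j' => row 0
  'o' => row 1
  'i' => row 2
  'f' => row 1
  'm' => row 0
  'g' => row 1
  'f' => row 2
  'k' => row 1
  'd' => row 0
Rows:
  Row 0: "jmd"
  Row 1: "ofgk"
  Row 2: "if"
First row length: 3

3


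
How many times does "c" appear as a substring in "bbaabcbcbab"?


Searching for "c" in "bbaabcbcbab"
Scanning each position:
  Position 0: "b" => no
  Position 1: "b" => no
  Position 2: "a" => no
  Position 3: "a" => no
  Position 4: "b" => no
  Position 5: "c" => MATCH
  Position 6: "b" => no
  Position 7: "c" => MATCH
  Position 8: "b" => no
  Position 9: "a" => no
  Position 10: "b" => no
Total occurrences: 2

2


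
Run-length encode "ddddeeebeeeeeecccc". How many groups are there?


Input: ddddeeebeeeeeecccc
Scanning for consecutive runs:
  Group 1: 'd' x 4 (positions 0-3)
  Group 2: 'e' x 3 (positions 4-6)
  Group 3: 'b' x 1 (positions 7-7)
  Group 4: 'e' x 6 (positions 8-13)
  Group 5: 'c' x 4 (positions 14-17)
Total groups: 5

5


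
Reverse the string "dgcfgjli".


Input: dgcfgjli
Reading characters right to left:
  Position 7: 'i'
  Position 6: 'l'
  Position 5: 'j'
  Position 4: 'g'
  Position 3: 'f'
  Position 2: 'c'
  Position 1: 'g'
  Position 0: 'd'
Reversed: iljgfcgd

iljgfcgd


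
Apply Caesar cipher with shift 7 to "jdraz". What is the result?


Caesar cipher: shift "jdraz" by 7
  'j' (pos 9) + 7 = pos 16 = 'q'
  'd' (pos 3) + 7 = pos 10 = 'k'
  'r' (pos 17) + 7 = pos 24 = 'y'
  'a' (pos 0) + 7 = pos 7 = 'h'
  'z' (pos 25) + 7 = pos 6 = 'g'
Result: qkyhg

qkyhg


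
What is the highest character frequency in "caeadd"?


Input: caeadd
Character counts:
  'a': 2
  'c': 1
  'd': 2
  'e': 1
Maximum frequency: 2

2


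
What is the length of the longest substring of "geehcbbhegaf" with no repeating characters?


Input: "geehcbbhegaf"
Sliding window (track last position of each char):
  Position 0 ('g'): window [0,0] length 1 -- new best
  Position 1 ('e'): window [0,1] length 2 -- new best
  Position 2 ('e'): repeat (last at 1), move window start to 2
  Position 2 ('e'): window [2,2] length 1
  Position 3 ('h'): window [2,3] length 2
  Position 4 ('c'): window [2,4] length 3 -- new best
  Position 5 ('b'): window [2,5] length 4 -- new best
  Position 6 ('b'): repeat (last at 5), move window start to 6
  Position 6 ('b'): window [6,6] length 1
  Position 7 ('h'): window [6,7] length 2
  Position 8 ('e'): window [6,8] length 3
  Position 9 ('g'): window [6,9] length 4
  Position 10 ('a'): window [6,10] length 5 -- new best
  Position 11 ('f'): window [6,11] length 6 -- new best
Longest substring with no repeats: "bhegaf" with length 6

6


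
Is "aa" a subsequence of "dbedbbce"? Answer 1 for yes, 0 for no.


Check if "aa" is a subsequence of "dbedbbce"
Greedy scan:
  Position 0 ('d'): no match needed
  Position 1 ('b'): no match needed
  Position 2 ('e'): no match needed
  Position 3 ('d'): no match needed
  Position 4 ('b'): no match needed
  Position 5 ('b'): no match needed
  Position 6 ('c'): no match needed
  Position 7 ('e'): no match needed
Only matched 0/2 characters => not a subsequence

0


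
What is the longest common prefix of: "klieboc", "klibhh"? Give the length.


Words: klieboc, klibhh
  Position 0: all 'k' => match
  Position 1: all 'l' => match
  Position 2: all 'i' => match
  Position 3: ('e', 'b') => mismatch, stop
LCP = "kli" (length 3)

3


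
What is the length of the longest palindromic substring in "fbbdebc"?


Input: "fbbdebc"
Checking substrings for palindromes:
  [1:3] "bb" (len 2) => palindrome
Longest palindromic substring: "bb" with length 2

2


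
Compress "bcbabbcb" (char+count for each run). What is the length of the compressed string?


Input: bcbabbcb
Runs:
  'b' x 1 => "b1"
  'c' x 1 => "c1"
  'b' x 1 => "b1"
  'a' x 1 => "a1"
  'b' x 2 => "b2"
  'c' x 1 => "c1"
  'b' x 1 => "b1"
Compressed: "b1c1b1a1b2c1b1"
Compressed length: 14

14


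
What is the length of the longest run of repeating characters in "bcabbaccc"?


Input: "bcabbaccc"
Scanning for longest run:
  Position 1 ('c'): new char, reset run to 1
  Position 2 ('a'): new char, reset run to 1
  Position 3 ('b'): new char, reset run to 1
  Position 4 ('b'): continues run of 'b', length=2
  Position 5 ('a'): new char, reset run to 1
  Position 6 ('c'): new char, reset run to 1
  Position 7 ('c'): continues run of 'c', length=2
  Position 8 ('c'): continues run of 'c', length=3
Longest run: 'c' with length 3

3


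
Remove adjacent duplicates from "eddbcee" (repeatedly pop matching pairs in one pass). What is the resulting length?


Input: eddbcee
Stack-based adjacent duplicate removal:
  Read 'e': push. Stack: e
  Read 'd': push. Stack: ed
  Read 'd': matches stack top 'd' => pop. Stack: e
  Read 'b': push. Stack: eb
  Read 'c': push. Stack: ebc
  Read 'e': push. Stack: ebce
  Read 'e': matches stack top 'e' => pop. Stack: ebc
Final stack: "ebc" (length 3)

3


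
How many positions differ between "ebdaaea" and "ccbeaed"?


Comparing "ebdaaea" and "ccbeaed" position by position:
  Position 0: 'e' vs 'c' => DIFFER
  Position 1: 'b' vs 'c' => DIFFER
  Position 2: 'd' vs 'b' => DIFFER
  Position 3: 'a' vs 'e' => DIFFER
  Position 4: 'a' vs 'a' => same
  Position 5: 'e' vs 'e' => same
  Position 6: 'a' vs 'd' => DIFFER
Positions that differ: 5

5


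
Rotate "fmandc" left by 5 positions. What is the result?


Input: "fmandc", rotate left by 5
First 5 characters: "fmand"
Remaining characters: "c"
Concatenate remaining + first: "c" + "fmand" = "cfmand"

cfmand


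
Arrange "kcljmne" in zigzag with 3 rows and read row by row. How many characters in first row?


Zigzag "kcljmne" into 3 rows:
Placing characters:
  'k' => row 0
  'c' => row 1
  'l' => row 2
  'j' => row 1
  'm' => row 0
  'n' => row 1
  'e' => row 2
Rows:
  Row 0: "km"
  Row 1: "cjn"
  Row 2: "le"
First row length: 2

2


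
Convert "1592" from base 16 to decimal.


Input: "1592" in base 16
Positional expansion:
  Digit '1' (value 1) x 16^3 = 4096
  Digit '5' (value 5) x 16^2 = 1280
  Digit '9' (value 9) x 16^1 = 144
  Digit '2' (value 2) x 16^0 = 2
Sum = 5522

5522


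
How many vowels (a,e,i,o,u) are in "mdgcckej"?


Input: mdgcckej
Checking each character:
  'm' at position 0: consonant
  'd' at position 1: consonant
  'g' at position 2: consonant
  'c' at position 3: consonant
  'c' at position 4: consonant
  'k' at position 5: consonant
  'e' at position 6: vowel (running total: 1)
  'j' at position 7: consonant
Total vowels: 1

1


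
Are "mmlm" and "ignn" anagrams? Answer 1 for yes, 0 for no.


Strings: "mmlm", "ignn"
Sorted first:  lmmm
Sorted second: ginn
Differ at position 0: 'l' vs 'g' => not anagrams

0


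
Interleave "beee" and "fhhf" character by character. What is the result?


Interleaving "beee" and "fhhf":
  Position 0: 'b' from first, 'f' from second => "bf"
  Position 1: 'e' from first, 'h' from second => "eh"
  Position 2: 'e' from first, 'h' from second => "eh"
  Position 3: 'e' from first, 'f' from second => "ef"
Result: bfehehef

bfehehef


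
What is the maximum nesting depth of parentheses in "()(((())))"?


Input: "()(((())))"
Tracking depth:
  Position 0 '(': depth becomes 1
  Position 1 ')': depth becomes 0
  Position 2 '(': depth becomes 1
  Position 3 '(': depth becomes 2
  Position 4 '(': depth becomes 3
  Position 5 '(': depth becomes 4
  Position 6 ')': depth becomes 3
  Position 7 ')': depth becomes 2
  Position 8 ')': depth becomes 1
  Position 9 ')': depth becomes 0
Maximum depth reached: 4

4


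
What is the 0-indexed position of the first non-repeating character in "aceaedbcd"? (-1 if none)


Input: aceaedbcd
Character frequencies:
  'a': 2
  'b': 1
  'c': 2
  'd': 2
  'e': 2
Scanning left to right for freq == 1:
  Position 0 ('a'): freq=2, skip
  Position 1 ('c'): freq=2, skip
  Position 2 ('e'): freq=2, skip
  Position 3 ('a'): freq=2, skip
  Position 4 ('e'): freq=2, skip
  Position 5 ('d'): freq=2, skip
  Position 6 ('b'): unique! => answer = 6

6


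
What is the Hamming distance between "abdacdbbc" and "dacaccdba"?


Comparing "abdacdbbc" and "dacaccdba" position by position:
  Position 0: 'a' vs 'd' => differ
  Position 1: 'b' vs 'a' => differ
  Position 2: 'd' vs 'c' => differ
  Position 3: 'a' vs 'a' => same
  Position 4: 'c' vs 'c' => same
  Position 5: 'd' vs 'c' => differ
  Position 6: 'b' vs 'd' => differ
  Position 7: 'b' vs 'b' => same
  Position 8: 'c' vs 'a' => differ
Total differences (Hamming distance): 6

6


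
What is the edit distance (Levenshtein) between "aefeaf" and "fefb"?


Computing edit distance: "aefeaf" -> "fefb"
DP table:
           f    e    f    b
      0    1    2    3    4
  a   1    1    2    3    4
  e   2    2    1    2    3
  f   3    2    2    1    2
  e   4    3    2    2    2
  a   5    4    3    3    3
  f   6    5    4    3    4
Edit distance = dp[6][4] = 4

4


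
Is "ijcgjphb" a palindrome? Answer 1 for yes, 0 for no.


Input: ijcgjphb
Reversed: bhpjgcji
  Compare pos 0 ('i') with pos 7 ('b'): MISMATCH
  Compare pos 1 ('j') with pos 6 ('h'): MISMATCH
  Compare pos 2 ('c') with pos 5 ('p'): MISMATCH
  Compare pos 3 ('g') with pos 4 ('j'): MISMATCH
Result: not a palindrome

0


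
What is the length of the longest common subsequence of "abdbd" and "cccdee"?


LCS of "abdbd" and "cccdee"
DP table:
           c    c    c    d    e    e
      0    0    0    0    0    0    0
  a   0    0    0    0    0    0    0
  b   0    0    0    0    0    0    0
  d   0    0    0    0    1    1    1
  b   0    0    0    0    1    1    1
  d   0    0    0    0    1    1    1
LCS length = dp[5][6] = 1

1


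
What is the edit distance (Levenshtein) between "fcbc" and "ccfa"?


Computing edit distance: "fcbc" -> "ccfa"
DP table:
           c    c    f    a
      0    1    2    3    4
  f   1    1    2    2    3
  c   2    1    1    2    3
  b   3    2    2    2    3
  c   4    3    2    3    3
Edit distance = dp[4][4] = 3

3


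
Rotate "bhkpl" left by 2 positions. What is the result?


Input: "bhkpl", rotate left by 2
First 2 characters: "bh"
Remaining characters: "kpl"
Concatenate remaining + first: "kpl" + "bh" = "kplbh"

kplbh


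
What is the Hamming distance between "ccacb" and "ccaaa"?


Comparing "ccacb" and "ccaaa" position by position:
  Position 0: 'c' vs 'c' => same
  Position 1: 'c' vs 'c' => same
  Position 2: 'a' vs 'a' => same
  Position 3: 'c' vs 'a' => differ
  Position 4: 'b' vs 'a' => differ
Total differences (Hamming distance): 2

2


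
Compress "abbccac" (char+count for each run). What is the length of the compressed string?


Input: abbccac
Runs:
  'a' x 1 => "a1"
  'b' x 2 => "b2"
  'c' x 2 => "c2"
  'a' x 1 => "a1"
  'c' x 1 => "c1"
Compressed: "a1b2c2a1c1"
Compressed length: 10

10


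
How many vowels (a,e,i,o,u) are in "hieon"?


Input: hieon
Checking each character:
  'h' at position 0: consonant
  'i' at position 1: vowel (running total: 1)
  'e' at position 2: vowel (running total: 2)
  'o' at position 3: vowel (running total: 3)
  'n' at position 4: consonant
Total vowels: 3

3


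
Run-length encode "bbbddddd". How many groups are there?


Input: bbbddddd
Scanning for consecutive runs:
  Group 1: 'b' x 3 (positions 0-2)
  Group 2: 'd' x 5 (positions 3-7)
Total groups: 2

2


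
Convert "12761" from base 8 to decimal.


Input: "12761" in base 8
Positional expansion:
  Digit '1' (value 1) x 8^4 = 4096
  Digit '2' (value 2) x 8^3 = 1024
  Digit '7' (value 7) x 8^2 = 448
  Digit '6' (value 6) x 8^1 = 48
  Digit '1' (value 1) x 8^0 = 1
Sum = 5617

5617


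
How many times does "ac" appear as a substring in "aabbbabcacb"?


Searching for "ac" in "aabbbabcacb"
Scanning each position:
  Position 0: "aa" => no
  Position 1: "ab" => no
  Position 2: "bb" => no
  Position 3: "bb" => no
  Position 4: "ba" => no
  Position 5: "ab" => no
  Position 6: "bc" => no
  Position 7: "ca" => no
  Position 8: "ac" => MATCH
  Position 9: "cb" => no
Total occurrences: 1

1


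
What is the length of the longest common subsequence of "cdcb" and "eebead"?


LCS of "cdcb" and "eebead"
DP table:
           e    e    b    e    a    d
      0    0    0    0    0    0    0
  c   0    0    0    0    0    0    0
  d   0    0    0    0    0    0    1
  c   0    0    0    0    0    0    1
  b   0    0    0    1    1    1    1
LCS length = dp[4][6] = 1

1


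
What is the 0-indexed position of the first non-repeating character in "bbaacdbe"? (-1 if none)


Input: bbaacdbe
Character frequencies:
  'a': 2
  'b': 3
  'c': 1
  'd': 1
  'e': 1
Scanning left to right for freq == 1:
  Position 0 ('b'): freq=3, skip
  Position 1 ('b'): freq=3, skip
  Position 2 ('a'): freq=2, skip
  Position 3 ('a'): freq=2, skip
  Position 4 ('c'): unique! => answer = 4

4


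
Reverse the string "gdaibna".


Input: gdaibna
Reading characters right to left:
  Position 6: 'a'
  Position 5: 'n'
  Position 4: 'b'
  Position 3: 'i'
  Position 2: 'a'
  Position 1: 'd'
  Position 0: 'g'
Reversed: anbiadg

anbiadg
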